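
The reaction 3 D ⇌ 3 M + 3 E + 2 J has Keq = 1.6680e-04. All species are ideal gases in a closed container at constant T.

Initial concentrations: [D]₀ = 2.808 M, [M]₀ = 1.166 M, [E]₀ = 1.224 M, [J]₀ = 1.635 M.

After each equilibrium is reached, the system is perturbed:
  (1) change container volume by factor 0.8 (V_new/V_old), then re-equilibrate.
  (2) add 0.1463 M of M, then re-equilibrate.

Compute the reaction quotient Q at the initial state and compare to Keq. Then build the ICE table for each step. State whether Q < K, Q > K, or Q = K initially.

Q₀ = 0.351; Q > K (proceeds reverse)

Q₀ = 0.351 vs Keq = 1.6680e-04 ⇒ Q>K, reverse
Step 1:
                   D          M          E          J
  init         2.808      1.166      1.224      1.635
  Δ           0.7673    -0.7673    -0.7673    -0.5115
  eq           3.575     0.3987     0.4567      1.123
  solve Keq expr → x = -0.2558; check Q = 1.6680e-04
Then change container volume by factor 0.8 (V_new/V_old).
Step 2:
                   D          M          E          J
  init         4.469     0.4984     0.5709      1.404
  Δ          0.08049   -0.08049   -0.08049   -0.05366
  eq            4.55     0.4179     0.4904      1.351
  solve Keq expr → x = -0.02683; check Q = 1.6680e-04
Then add 0.1463 M of M.
Step 3:
                   D          M          E          J
  init          4.55     0.5642     0.4904      1.351
  Δ          0.06493   -0.06493   -0.06493   -0.04329
  eq           4.615     0.4993     0.4255      1.307
  solve Keq expr → x = -0.02164; check Q = 1.6680e-04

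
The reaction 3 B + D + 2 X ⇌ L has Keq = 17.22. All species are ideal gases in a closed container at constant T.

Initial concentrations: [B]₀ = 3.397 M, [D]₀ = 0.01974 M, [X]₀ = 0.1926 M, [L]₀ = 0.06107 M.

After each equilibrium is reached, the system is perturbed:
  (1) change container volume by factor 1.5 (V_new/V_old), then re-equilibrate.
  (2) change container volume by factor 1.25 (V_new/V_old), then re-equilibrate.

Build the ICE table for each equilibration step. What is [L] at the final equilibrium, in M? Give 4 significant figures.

Q₀ = 2.128 vs Keq = 17.22 ⇒ Q<K, forward
Step 1:
                  B         D         X         L
  Initial     3.397   0.01974    0.1926   0.06107
  Change   -0.04577  -0.01526  -0.03051   0.01526
  Equil       3.351  0.004483    0.1621   0.07633
  solve Keq expr → x = 0.01526; check Q = 17.22
Then change container volume by factor 1.5 (V_new/V_old).
Step 2:
                  B         D         X         L
  Initial     2.234  0.002989    0.1081   0.05088
  Change    0.02912  0.009706   0.01941 -0.009706
  Equil       2.263   0.01269    0.1275   0.04118
  solve Keq expr → x = -0.009706; check Q = 17.22
Then change container volume by factor 1.25 (V_new/V_old).
Step 3:
                  B         D         X         L
  Initial     1.811   0.01016     0.102   0.03294
  Change    0.02234  0.007447   0.01489 -0.007447
  Equil       1.833    0.0176    0.1169    0.0255
  solve Keq expr → x = -0.007447; check Q = 17.22

[L]_eq = 0.0255 M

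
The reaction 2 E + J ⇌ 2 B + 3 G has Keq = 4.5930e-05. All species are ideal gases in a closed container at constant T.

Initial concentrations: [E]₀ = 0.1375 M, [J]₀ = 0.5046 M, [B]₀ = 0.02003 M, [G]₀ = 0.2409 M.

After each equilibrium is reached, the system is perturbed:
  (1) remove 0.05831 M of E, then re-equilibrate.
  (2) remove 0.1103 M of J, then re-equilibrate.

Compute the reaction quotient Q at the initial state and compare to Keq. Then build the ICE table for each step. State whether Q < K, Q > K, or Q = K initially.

Q₀ = 5.8792e-04; Q > K (proceeds reverse)

Q₀ = 5.8792e-04 vs Keq = 4.5930e-05 ⇒ Q>K, reverse
Step 1:
                   E          J          B          G
  I           0.1375     0.5046    0.02003     0.2409
  C          0.01303   0.006514   -0.01303   -0.01954
  E           0.1505     0.5111   0.007003     0.2214
  solve Keq expr → x = -0.006514; check Q = 4.5930e-05
Then remove 0.05831 M of E.
Step 2:
                   E          J          B          G
  I          0.09222     0.5111   0.007003     0.2214
  C         0.002479   0.001239  -0.002479  -0.003718
  E           0.0947     0.5124   0.004524     0.2176
  solve Keq expr → x = -0.001239; check Q = 4.5930e-05
Then remove 0.1103 M of J.
Step 3:
                   E          J          B          G
  I           0.0947     0.4021   0.004524     0.2176
  C       4.7529e-04 2.3765e-04 -4.7529e-04 -7.1294e-04
  E          0.09517     0.4023   0.004049     0.2169
  solve Keq expr → x = -2.3765e-04; check Q = 4.5930e-05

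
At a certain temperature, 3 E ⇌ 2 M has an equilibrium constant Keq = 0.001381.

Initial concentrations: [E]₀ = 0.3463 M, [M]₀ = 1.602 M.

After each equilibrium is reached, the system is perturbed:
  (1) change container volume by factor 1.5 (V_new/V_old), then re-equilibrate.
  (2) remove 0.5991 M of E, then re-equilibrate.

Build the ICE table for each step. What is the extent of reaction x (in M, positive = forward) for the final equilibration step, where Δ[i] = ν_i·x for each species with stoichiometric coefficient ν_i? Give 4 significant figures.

x = -0.01816 M

Q₀ = 61.8 vs Keq = 0.001381 ⇒ Q>K, reverse
Step 1:
                   E          M
  I           0.3463      1.602
  C            2.179     -1.453
  E            2.526     0.1492
  solve Keq expr → x = -0.7264; check Q = 0.001381
Then change container volume by factor 1.5 (V_new/V_old).
Step 2:
                   E          M
  I            1.684    0.09944
  C          0.02468   -0.01646
  E            1.708    0.08298
  solve Keq expr → x = -0.008228; check Q = 0.001381
Then remove 0.5991 M of E.
Step 3:
                   E          M
  I            1.109    0.08298
  C          0.05449   -0.03633
  E            1.164    0.04666
  solve Keq expr → x = -0.01816; check Q = 0.001381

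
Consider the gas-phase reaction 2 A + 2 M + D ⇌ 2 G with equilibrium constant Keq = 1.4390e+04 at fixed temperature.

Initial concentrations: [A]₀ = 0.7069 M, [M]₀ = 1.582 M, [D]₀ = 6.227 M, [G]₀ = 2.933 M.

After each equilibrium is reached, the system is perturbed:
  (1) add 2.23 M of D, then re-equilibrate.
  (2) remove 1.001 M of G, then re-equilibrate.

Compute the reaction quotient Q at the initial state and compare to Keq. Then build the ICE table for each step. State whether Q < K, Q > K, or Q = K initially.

Q₀ = 1.105 vs Keq = 1.4390e+04 ⇒ Q<K, forward
Step 1:
                    A           M           D           G
  init         0.7069       1.582       6.227       2.933
  Δ           -0.6929     -0.6929     -0.3464      0.6929
  eq          0.01402      0.8891       5.881       3.626
  solve Keq expr → x = 0.3464; check Q = 1.4390e+04
Then add 2.23 M of D.
Step 2:
                    A           M           D           G
  init        0.01402      0.8891       8.111       3.626
  Δ         -0.002047   -0.002047   -0.001023    0.002047
  eq          0.01197      0.8871        8.11       3.628
  solve Keq expr → x = 0.001023; check Q = 1.4390e+04
Then remove 1.001 M of G.
Step 3:
                    A           M           D           G
  init        0.01197      0.8871        8.11       2.627
  Δ          -0.00326    -0.00326    -0.00163     0.00326
  eq         0.008712      0.8838       8.108        2.63
  solve Keq expr → x = 0.00163; check Q = 1.4390e+04

Q₀ = 1.105; Q < K (proceeds forward)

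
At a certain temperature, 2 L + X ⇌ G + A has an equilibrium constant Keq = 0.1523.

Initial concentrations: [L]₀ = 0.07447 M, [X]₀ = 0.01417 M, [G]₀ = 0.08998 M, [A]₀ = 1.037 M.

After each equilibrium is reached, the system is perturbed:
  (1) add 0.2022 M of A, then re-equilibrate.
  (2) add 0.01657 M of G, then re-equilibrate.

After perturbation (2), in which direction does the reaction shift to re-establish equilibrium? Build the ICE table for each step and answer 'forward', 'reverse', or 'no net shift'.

Direction: reverse

Q₀ = 1187 vs Keq = 0.1523 ⇒ Q>K, reverse
Step 1:
                   L          X          G          A
  Initial    0.07447    0.01417    0.08998      1.037
  Change      0.1779    0.08893   -0.08893   -0.08893
  Equil       0.2523     0.1031   0.001054     0.9481
  solve Keq expr → x = -0.08893; check Q = 0.1523
Then add 0.2022 M of A.
Step 2:
                   L          X          G          A
  Initial     0.2523     0.1031   0.001054       1.15
  Change  3.6236e-04 1.8118e-04 -1.8118e-04 -1.8118e-04
  Equil       0.2527     0.1033 8.7322e-04       1.15
  solve Keq expr → x = -1.8118e-04; check Q = 0.1523
Then add 0.01657 M of G.
Step 3:
                   L          X          G          A
  Initial     0.2527     0.1033    0.01744       1.15
  Change     0.03228    0.01614   -0.01614   -0.01614
  Equil        0.285     0.1194   0.001302      1.134
  solve Keq expr → x = -0.01614; check Q = 0.1523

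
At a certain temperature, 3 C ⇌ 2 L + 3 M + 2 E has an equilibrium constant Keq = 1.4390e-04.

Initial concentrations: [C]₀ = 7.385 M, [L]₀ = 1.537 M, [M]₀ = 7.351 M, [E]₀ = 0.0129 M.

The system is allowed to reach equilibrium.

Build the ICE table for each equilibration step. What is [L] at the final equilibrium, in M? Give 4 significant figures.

[L]_eq = 1.532 M

Q₀ = 3.8772e-04 vs Keq = 1.4390e-04 ⇒ Q>K, reverse
Step 1:
                    C           L           M           E
  I             7.385       1.537       7.351      0.0129
  C          0.007487   -0.004991   -0.007487   -0.004991
  E             7.392       1.532       7.344    0.007909
  solve Keq expr → x = -0.002496; check Q = 1.4390e-04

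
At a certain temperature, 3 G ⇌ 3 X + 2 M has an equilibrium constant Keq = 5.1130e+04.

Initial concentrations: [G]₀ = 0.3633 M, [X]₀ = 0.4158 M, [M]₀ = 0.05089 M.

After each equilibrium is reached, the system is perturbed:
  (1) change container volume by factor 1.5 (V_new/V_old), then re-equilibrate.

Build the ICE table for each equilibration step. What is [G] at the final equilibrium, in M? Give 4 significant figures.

Q₀ = 0.003883 vs Keq = 5.1130e+04 ⇒ Q<K, forward
Step 1:
                   G          X          M
  Initial     0.3633     0.4158    0.05089
  Change     -0.3543     0.3543     0.2362
  Equil     0.009029     0.7701     0.2871
  solve Keq expr → x = 0.1181; check Q = 5.1130e+04
Then change container volume by factor 1.5 (V_new/V_old).
Step 2:
                   G          X          M
  Initial   0.006019     0.5134     0.1914
  Change   -0.001398   0.001398 9.3216e-04
  Equil     0.004621     0.5148     0.1923
  solve Keq expr → x = 4.6608e-04; check Q = 5.1130e+04

[G]_eq = 0.004621 M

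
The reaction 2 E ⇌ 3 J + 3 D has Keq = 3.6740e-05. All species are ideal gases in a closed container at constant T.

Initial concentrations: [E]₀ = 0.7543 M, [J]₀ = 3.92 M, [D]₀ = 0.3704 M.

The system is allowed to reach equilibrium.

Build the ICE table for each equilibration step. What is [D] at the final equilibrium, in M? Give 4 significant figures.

[D]_eq = 0.00931 M

Q₀ = 5.38 vs Keq = 3.6740e-05 ⇒ Q>K, reverse
Step 1:
                  E         J         D
  init       0.7543      3.92    0.3704
  Δ          0.2407   -0.3611   -0.3611
  eq          0.995     3.559   0.00931
  solve Keq expr → x = -0.1204; check Q = 3.6740e-05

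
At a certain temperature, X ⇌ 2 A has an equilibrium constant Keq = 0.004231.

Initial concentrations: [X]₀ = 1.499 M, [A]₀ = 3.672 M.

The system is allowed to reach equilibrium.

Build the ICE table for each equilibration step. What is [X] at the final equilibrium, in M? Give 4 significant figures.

[X]_eq = 3.276 M

Q₀ = 8.995 vs Keq = 0.004231 ⇒ Q>K, reverse
Step 1:
                  X         A
  Initial     1.499     3.672
  Change      1.777    -3.554
  Equil       3.276    0.1177
  solve Keq expr → x = -1.777; check Q = 0.004231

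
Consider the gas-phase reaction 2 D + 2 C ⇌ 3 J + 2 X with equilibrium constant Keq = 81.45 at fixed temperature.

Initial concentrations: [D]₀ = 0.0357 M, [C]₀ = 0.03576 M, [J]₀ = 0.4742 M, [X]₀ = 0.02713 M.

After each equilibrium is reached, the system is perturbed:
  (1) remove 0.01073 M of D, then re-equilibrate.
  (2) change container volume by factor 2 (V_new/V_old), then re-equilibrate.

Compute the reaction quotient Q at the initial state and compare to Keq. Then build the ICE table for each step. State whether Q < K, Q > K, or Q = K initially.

Q₀ = 48.16 vs Keq = 81.45 ⇒ Q<K, forward
Step 1:
                  D         C         J         X
  Initial    0.0357   0.03576    0.4742   0.02713
  Change   -0.00268  -0.00268  0.004019   0.00268
  Equil     0.03302   0.03308    0.4782   0.02981
  solve Keq expr → x = 0.00134; check Q = 81.45
Then remove 0.01073 M of D.
Step 2:
                  D         C         J         X
  Initial   0.02229   0.03308    0.4782   0.02981
  Change   0.003547  0.003547  -0.00532 -0.003547
  Equil     0.02584   0.03663    0.4729   0.02626
  solve Keq expr → x = -0.001773; check Q = 81.45
Then change container volume by factor 2 (V_new/V_old).
Step 3:
                  D         C         J         X
  Initial   0.01292   0.01831    0.2364   0.01313
  Change  -0.001568 -0.001568  0.002352  0.001568
  Equil     0.01135   0.01675    0.2388    0.0147
  solve Keq expr → x = 7.8404e-04; check Q = 81.45

Q₀ = 48.16; Q < K (proceeds forward)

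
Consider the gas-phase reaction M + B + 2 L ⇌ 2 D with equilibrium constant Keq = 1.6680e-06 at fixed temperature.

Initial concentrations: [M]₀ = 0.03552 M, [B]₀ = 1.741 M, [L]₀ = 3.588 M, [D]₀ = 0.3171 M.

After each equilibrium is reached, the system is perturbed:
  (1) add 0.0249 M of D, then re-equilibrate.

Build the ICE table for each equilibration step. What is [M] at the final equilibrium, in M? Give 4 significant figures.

Q₀ = 0.1263 vs Keq = 1.6680e-06 ⇒ Q>K, reverse
Step 1:
                    M           B           L           D
  init        0.03552       1.741       3.588      0.3171
  Δ             0.157       0.157      0.3141     -0.3141
  eq           0.1925       1.898       3.902    0.003047
  solve Keq expr → x = -0.157; check Q = 1.6680e-06
Then add 0.0249 M of D.
Step 2:
                    M           B           L           D
  init         0.1925       1.898       3.902     0.02795
  Δ           0.01239     0.01239     0.02477    -0.02477
  eq           0.2049        1.91       3.927    0.003173
  solve Keq expr → x = -0.01239; check Q = 1.6680e-06

[M]_eq = 0.2049 M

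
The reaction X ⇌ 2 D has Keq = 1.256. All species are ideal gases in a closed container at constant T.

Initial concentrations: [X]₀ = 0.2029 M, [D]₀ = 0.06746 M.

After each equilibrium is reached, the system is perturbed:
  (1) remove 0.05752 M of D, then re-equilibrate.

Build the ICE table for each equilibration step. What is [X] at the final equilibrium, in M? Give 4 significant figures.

Q₀ = 0.02243 vs Keq = 1.256 ⇒ Q<K, forward
Step 1:
                    X           D
  init         0.2029     0.06746
  Δ           -0.1238      0.2477
  eq          0.07907      0.3151
  solve Keq expr → x = 0.1238; check Q = 1.256
Then remove 0.05752 M of D.
Step 2:
                    X           D
  init        0.07907      0.2576
  Δ          -0.01406     0.02812
  eq            0.065      0.2857
  solve Keq expr → x = 0.01406; check Q = 1.256

[X]_eq = 0.065 M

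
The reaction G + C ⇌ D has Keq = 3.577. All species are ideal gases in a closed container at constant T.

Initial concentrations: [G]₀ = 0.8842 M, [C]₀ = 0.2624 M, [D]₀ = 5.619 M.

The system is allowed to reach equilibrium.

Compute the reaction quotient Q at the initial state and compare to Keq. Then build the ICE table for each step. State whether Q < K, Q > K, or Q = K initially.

Q₀ = 24.22; Q > K (proceeds reverse)

Q₀ = 24.22 vs Keq = 3.577 ⇒ Q>K, reverse
Step 1:
                  G         C         D
  I          0.8842    0.2624     5.619
  C          0.6461    0.6461   -0.6461
  E            1.53    0.9085     4.973
  solve Keq expr → x = -0.6461; check Q = 3.577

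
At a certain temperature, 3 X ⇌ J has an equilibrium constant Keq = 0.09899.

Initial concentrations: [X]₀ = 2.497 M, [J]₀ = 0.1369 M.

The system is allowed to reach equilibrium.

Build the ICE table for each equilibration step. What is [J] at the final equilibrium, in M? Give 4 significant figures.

Q₀ = 0.008793 vs Keq = 0.09899 ⇒ Q<K, forward
Step 1:
                    X           J
  init          2.497      0.1369
  Δ           -0.8695      0.2898
  eq            1.628      0.4267
  solve Keq expr → x = 0.2898; check Q = 0.09899

[J]_eq = 0.4267 M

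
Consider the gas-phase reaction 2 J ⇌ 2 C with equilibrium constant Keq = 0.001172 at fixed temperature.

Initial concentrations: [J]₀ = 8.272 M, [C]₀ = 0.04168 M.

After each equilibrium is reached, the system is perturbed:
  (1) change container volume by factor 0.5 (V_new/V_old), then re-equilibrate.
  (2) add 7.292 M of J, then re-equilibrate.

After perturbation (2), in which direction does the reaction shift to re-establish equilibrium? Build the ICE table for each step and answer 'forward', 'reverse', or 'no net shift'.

Q₀ = 2.5388e-05 vs Keq = 0.001172 ⇒ Q<K, forward
Step 1:
                   J          C
  init         8.272    0.04168
  Δ          -0.2335     0.2335
  eq           8.038     0.2752
  solve Keq expr → x = 0.1168; check Q = 0.001172
Then change container volume by factor 0.5 (V_new/V_old).
Step 2:
                   J          C
  init         16.08     0.5504
  Δ                0          0
  eq           16.08     0.5504
  solve Keq expr → x = 0; check Q = 0.001172
Then add 7.292 M of J.
Step 3:
                   J          C
  init         23.37     0.5504
  Δ          -0.2414     0.2414
  eq           23.13     0.7918
  solve Keq expr → x = 0.1207; check Q = 0.001172

Direction: forward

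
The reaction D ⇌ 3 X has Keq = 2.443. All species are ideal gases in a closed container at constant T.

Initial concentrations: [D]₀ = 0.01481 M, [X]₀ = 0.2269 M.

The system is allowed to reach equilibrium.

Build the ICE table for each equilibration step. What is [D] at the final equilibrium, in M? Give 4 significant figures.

Q₀ = 0.7888 vs Keq = 2.443 ⇒ Q<K, forward
Step 1:
                   D          X
  I          0.01481     0.2269
  C         -0.00828    0.02484
  E          0.00653     0.2517
  solve Keq expr → x = 0.00828; check Q = 2.443

[D]_eq = 0.00653 M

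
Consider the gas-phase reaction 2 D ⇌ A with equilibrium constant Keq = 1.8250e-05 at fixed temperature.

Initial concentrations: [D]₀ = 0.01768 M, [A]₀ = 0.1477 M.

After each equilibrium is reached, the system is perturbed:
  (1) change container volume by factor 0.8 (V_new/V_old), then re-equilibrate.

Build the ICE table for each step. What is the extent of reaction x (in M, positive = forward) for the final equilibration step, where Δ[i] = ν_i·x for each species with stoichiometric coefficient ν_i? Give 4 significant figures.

x = 5.5899e-07 M

Q₀ = 472.5 vs Keq = 1.8250e-05 ⇒ Q>K, reverse
Step 1:
                   D          A
  Initial    0.01768     0.1477
  Change      0.2954    -0.1477
  Equil       0.3131 1.7888e-06
  solve Keq expr → x = -0.1477; check Q = 1.8250e-05
Then change container volume by factor 0.8 (V_new/V_old).
Step 2:
                   D          A
  Initial     0.3913 2.2360e-06
  Change  -1.1180e-06 5.5899e-07
  Equil       0.3913 2.7950e-06
  solve Keq expr → x = 5.5899e-07; check Q = 1.8250e-05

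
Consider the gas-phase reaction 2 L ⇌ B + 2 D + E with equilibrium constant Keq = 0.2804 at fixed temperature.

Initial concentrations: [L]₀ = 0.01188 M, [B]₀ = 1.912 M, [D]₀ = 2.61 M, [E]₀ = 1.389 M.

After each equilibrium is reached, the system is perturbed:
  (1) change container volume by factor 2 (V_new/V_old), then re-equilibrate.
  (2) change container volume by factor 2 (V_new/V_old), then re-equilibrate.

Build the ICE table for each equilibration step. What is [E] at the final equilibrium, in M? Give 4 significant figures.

Q₀ = 1.2819e+05 vs Keq = 0.2804 ⇒ Q>K, reverse
Step 1:
                    L           B           D           E
  init        0.01188       1.912        2.61       1.389
  Δ             1.581     -0.7904      -1.581     -0.7904
  eq            1.593       1.122       1.029      0.5986
  solve Keq expr → x = -0.7904; check Q = 0.2804
Then change container volume by factor 2 (V_new/V_old).
Step 2:
                    L           B           D           E
  init         0.7963      0.5608      0.5146      0.2993
  Δ           -0.1632     0.08159      0.1632     0.08159
  eq           0.6332      0.6424      0.6778      0.3809
  solve Keq expr → x = 0.08159; check Q = 0.2804
Then change container volume by factor 2 (V_new/V_old).
Step 3:
                    L           B           D           E
  init         0.3166      0.3212      0.3389      0.1904
  Δ          -0.08427     0.04214     0.08427     0.04214
  eq           0.2323      0.3633      0.4232      0.2326
  solve Keq expr → x = 0.04214; check Q = 0.2804

[E]_eq = 0.2326 M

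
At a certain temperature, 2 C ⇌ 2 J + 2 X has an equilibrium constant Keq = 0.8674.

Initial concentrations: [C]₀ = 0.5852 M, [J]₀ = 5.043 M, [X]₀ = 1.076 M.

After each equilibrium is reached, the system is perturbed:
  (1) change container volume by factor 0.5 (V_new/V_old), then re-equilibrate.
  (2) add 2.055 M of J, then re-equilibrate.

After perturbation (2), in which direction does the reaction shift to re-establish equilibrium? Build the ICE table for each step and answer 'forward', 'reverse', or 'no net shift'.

Direction: reverse

Q₀ = 85.98 vs Keq = 0.8674 ⇒ Q>K, reverse
Step 1:
                  C         J         X
  Initial    0.5852     5.043     1.076
  Change     0.7782   -0.7782   -0.7782
  Equil       1.363     4.265    0.2978
  solve Keq expr → x = -0.3891; check Q = 0.8674
Then change container volume by factor 0.5 (V_new/V_old).
Step 2:
                  C         J         X
  Initial     2.727      8.53    0.5955
  Change     0.2592   -0.2592   -0.2592
  Equil       2.986      8.27    0.3363
  solve Keq expr → x = -0.1296; check Q = 0.8674
Then add 2.055 M of J.
Step 3:
                  C         J         X
  Initial     2.986     10.33    0.3363
  Change    0.05992  -0.05992  -0.05992
  Equil       3.046     10.27    0.2764
  solve Keq expr → x = -0.02996; check Q = 0.8674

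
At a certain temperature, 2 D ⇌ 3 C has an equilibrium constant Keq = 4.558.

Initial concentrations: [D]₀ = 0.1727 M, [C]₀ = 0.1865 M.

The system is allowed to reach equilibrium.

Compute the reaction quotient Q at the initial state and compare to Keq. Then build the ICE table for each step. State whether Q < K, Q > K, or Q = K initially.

Q₀ = 0.2175 vs Keq = 4.558 ⇒ Q<K, forward
Step 1:
                    D           C
  Initial      0.1727      0.1865
  Change     -0.08832      0.1325
  Equil       0.08438       0.319
  solve Keq expr → x = 0.04416; check Q = 4.558

Q₀ = 0.2175; Q < K (proceeds forward)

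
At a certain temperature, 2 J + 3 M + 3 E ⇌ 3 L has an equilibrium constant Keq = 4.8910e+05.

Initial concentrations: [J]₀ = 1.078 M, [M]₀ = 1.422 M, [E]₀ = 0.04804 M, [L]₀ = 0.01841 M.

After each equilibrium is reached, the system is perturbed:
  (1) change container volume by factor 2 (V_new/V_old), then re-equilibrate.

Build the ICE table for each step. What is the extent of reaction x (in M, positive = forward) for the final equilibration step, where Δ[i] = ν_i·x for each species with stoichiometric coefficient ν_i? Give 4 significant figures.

x = -2.0752e-04 M

Q₀ = 0.01684 vs Keq = 4.8910e+05 ⇒ Q<K, forward
Step 1:
                    J           M           E           L
  I             1.078       1.422     0.04804     0.01841
  C          -0.03163    -0.04745    -0.04745     0.04745
  E             1.046       1.375  5.9003e-04     0.06586
  solve Keq expr → x = 0.01582; check Q = 4.8910e+05
Then change container volume by factor 2 (V_new/V_old).
Step 2:
                    J           M           E           L
  I            0.5232      0.6873  2.9501e-04     0.03293
  C        4.1505e-04  6.2257e-04  6.2257e-04 -6.2257e-04
  E            0.5236      0.6879  9.1759e-04     0.03231
  solve Keq expr → x = -2.0752e-04; check Q = 4.8910e+05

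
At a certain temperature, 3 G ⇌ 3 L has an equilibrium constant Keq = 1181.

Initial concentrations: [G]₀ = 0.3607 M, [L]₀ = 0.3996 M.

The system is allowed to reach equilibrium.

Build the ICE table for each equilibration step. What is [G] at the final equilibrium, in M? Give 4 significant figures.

[G]_eq = 0.06571 M

Q₀ = 1.36 vs Keq = 1181 ⇒ Q<K, forward
Step 1:
                  G         L
  Initial    0.3607    0.3996
  Change     -0.295     0.295
  Equil     0.06571    0.6946
  solve Keq expr → x = 0.09833; check Q = 1181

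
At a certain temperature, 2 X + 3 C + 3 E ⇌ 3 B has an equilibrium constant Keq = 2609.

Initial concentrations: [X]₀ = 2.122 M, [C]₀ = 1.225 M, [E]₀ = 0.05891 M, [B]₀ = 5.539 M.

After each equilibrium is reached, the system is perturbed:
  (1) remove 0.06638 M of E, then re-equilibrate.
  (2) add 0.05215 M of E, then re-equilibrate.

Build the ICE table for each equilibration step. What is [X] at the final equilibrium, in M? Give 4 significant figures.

Q₀ = 1.0042e+05 vs Keq = 2609 ⇒ Q>K, reverse
Step 1:
                  X         C         E         B
  init        2.122     1.225   0.05891     5.539
  Δ         0.07666     0.115     0.115    -0.115
  eq          2.199      1.34    0.1739     5.424
  solve Keq expr → x = -0.03833; check Q = 2609
Then remove 0.06638 M of E.
Step 2:
                  X         C         E         B
  init        2.199      1.34    0.1075     5.424
  Δ         0.03724   0.05586   0.05586  -0.05586
  eq          2.236     1.396    0.1634     5.368
  solve Keq expr → x = -0.01862; check Q = 2609
Then add 0.05215 M of E.
Step 3:
                  X         C         E         B
  init        2.236     1.396    0.2155     5.368
  Δ         -0.0293  -0.04395  -0.04395   0.04395
  eq          2.207     1.352    0.1716     5.412
  solve Keq expr → x = 0.01465; check Q = 2609

[X]_eq = 2.207 M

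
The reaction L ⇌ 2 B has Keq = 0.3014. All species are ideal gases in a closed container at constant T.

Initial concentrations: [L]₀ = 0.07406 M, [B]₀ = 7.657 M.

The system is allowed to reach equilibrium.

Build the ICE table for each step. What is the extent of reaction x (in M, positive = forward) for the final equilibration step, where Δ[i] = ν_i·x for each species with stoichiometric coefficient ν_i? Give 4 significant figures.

Q₀ = 791.7 vs Keq = 0.3014 ⇒ Q>K, reverse
Step 1:
                    L           B
  Initial     0.07406       7.657
  Change        3.323      -6.645
  Equil         3.397       1.012
  solve Keq expr → x = -3.323; check Q = 0.3014

x = -3.323 M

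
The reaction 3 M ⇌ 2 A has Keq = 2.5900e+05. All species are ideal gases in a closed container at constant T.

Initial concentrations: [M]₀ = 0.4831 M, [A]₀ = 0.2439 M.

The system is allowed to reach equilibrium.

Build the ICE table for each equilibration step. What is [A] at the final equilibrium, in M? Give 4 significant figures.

[A]_eq = 0.5589 M

Q₀ = 0.5276 vs Keq = 2.5900e+05 ⇒ Q<K, forward
Step 1:
                   M          A
  init        0.4831     0.2439
  Δ          -0.4725      0.315
  eq         0.01064     0.5589
  solve Keq expr → x = 0.1575; check Q = 2.5900e+05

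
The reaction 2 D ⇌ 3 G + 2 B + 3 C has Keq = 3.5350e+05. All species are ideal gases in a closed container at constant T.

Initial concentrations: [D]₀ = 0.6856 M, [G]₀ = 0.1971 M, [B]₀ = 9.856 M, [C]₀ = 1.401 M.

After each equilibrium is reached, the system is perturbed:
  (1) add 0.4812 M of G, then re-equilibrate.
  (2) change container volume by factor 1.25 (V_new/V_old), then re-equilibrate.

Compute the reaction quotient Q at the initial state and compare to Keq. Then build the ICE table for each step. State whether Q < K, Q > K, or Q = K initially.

Q₀ = 4.351 vs Keq = 3.5350e+05 ⇒ Q<K, forward
Step 1:
                   D          G          B          C
  I           0.6856     0.1971      9.856      1.401
  C          -0.6123     0.9185     0.6123     0.9185
  E          0.07328      1.116      10.47      2.319
  solve Keq expr → x = 0.3062; check Q = 3.5350e+05
Then add 0.4812 M of G.
Step 2:
                   D          G          B          C
  I          0.07328      1.597      10.47      2.319
  C          0.04016   -0.06023   -0.04016   -0.06023
  E           0.1134      1.537      10.43      2.259
  solve Keq expr → x = -0.02008; check Q = 3.5350e+05
Then change container volume by factor 1.25 (V_new/V_old).
Step 3:
                   D          G          B          C
  I          0.09075      1.229      8.343      1.807
  C         -0.03835    0.05753    0.03835    0.05753
  E           0.0524      1.287      8.381      1.865
  solve Keq expr → x = 0.01918; check Q = 3.5350e+05

Q₀ = 4.351; Q < K (proceeds forward)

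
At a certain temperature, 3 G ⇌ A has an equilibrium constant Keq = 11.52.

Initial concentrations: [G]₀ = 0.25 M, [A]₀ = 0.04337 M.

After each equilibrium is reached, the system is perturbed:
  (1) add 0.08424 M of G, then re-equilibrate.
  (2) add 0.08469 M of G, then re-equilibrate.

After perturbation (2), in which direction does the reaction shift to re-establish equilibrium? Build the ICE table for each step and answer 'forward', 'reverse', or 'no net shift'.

Direction: forward

Q₀ = 2.776 vs Keq = 11.52 ⇒ Q<K, forward
Step 1:
                  G         A
  init         0.25   0.04337
  Δ        -0.07033   0.02344
  eq         0.1797   0.06681
  solve Keq expr → x = 0.02344; check Q = 11.52
Then add 0.08424 M of G.
Step 2:
                  G         A
  init       0.2639   0.06681
  Δ        -0.06629    0.0221
  eq         0.1976   0.08891
  solve Keq expr → x = 0.0221; check Q = 11.52
Then add 0.08469 M of G.
Step 3:
                  G         A
  init       0.2823   0.08891
  Δ        -0.06895   0.02298
  eq         0.2134    0.1119
  solve Keq expr → x = 0.02298; check Q = 11.52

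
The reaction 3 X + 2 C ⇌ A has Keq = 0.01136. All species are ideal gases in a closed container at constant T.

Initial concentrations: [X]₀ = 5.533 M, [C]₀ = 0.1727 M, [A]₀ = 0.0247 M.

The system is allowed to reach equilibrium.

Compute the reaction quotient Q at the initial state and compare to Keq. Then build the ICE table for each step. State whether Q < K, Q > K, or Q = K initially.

Q₀ = 0.004889; Q < K (proceeds forward)

Q₀ = 0.004889 vs Keq = 0.01136 ⇒ Q<K, forward
Step 1:
                    X           C           A
  I             5.533      0.1727      0.0247
  C          -0.04295    -0.02863     0.01432
  E              5.49      0.1441     0.03902
  solve Keq expr → x = 0.01432; check Q = 0.01136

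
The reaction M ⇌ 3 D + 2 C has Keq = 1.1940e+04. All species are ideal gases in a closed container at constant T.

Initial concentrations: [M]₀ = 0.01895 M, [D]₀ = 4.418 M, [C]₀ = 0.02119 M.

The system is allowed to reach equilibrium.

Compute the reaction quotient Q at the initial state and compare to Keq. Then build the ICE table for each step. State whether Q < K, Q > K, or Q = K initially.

Q₀ = 2.043; Q < K (proceeds forward)

Q₀ = 2.043 vs Keq = 1.1940e+04 ⇒ Q<K, forward
Step 1:
                  M         D         C
  init      0.01895     4.418   0.02119
  Δ        -0.01892   0.05677   0.03785
  eq      2.6156e-05     4.475   0.05904
  solve Keq expr → x = 0.01892; check Q = 1.1940e+04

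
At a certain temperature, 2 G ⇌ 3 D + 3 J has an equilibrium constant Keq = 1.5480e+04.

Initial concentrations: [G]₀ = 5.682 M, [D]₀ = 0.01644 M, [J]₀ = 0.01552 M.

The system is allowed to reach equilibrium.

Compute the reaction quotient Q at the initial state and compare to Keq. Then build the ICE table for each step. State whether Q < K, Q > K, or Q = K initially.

Q₀ = 5.1449e-13 vs Keq = 1.5480e+04 ⇒ Q<K, forward
Step 1:
                   G          D          J
  Initial      5.682    0.01644    0.01552
  Change       -3.97      5.956      5.956
  Equil        1.712      5.972      5.971
  solve Keq expr → x = 1.985; check Q = 1.5480e+04

Q₀ = 5.1449e-13; Q < K (proceeds forward)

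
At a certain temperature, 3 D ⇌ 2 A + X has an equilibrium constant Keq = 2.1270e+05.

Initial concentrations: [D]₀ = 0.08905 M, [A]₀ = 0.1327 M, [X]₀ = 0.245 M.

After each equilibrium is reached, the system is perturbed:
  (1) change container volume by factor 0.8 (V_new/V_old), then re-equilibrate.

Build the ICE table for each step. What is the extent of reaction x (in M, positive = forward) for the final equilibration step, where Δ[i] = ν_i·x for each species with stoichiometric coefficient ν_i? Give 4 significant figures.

Q₀ = 6.11 vs Keq = 2.1270e+05 ⇒ Q<K, forward
Step 1:
                    D           A           X
  init        0.08905      0.1327       0.245
  Δ          -0.08546     0.05697     0.02849
  eq          0.00359      0.1897      0.2735
  solve Keq expr → x = 0.02849; check Q = 2.1270e+05
Then change container volume by factor 0.8 (V_new/V_old).
Step 2:
                    D           A           X
  init       0.004487      0.2371      0.3419
  Δ                 0           0           0
  eq         0.004487      0.2371      0.3419
  solve Keq expr → x = 0; check Q = 2.1270e+05

x = 0 M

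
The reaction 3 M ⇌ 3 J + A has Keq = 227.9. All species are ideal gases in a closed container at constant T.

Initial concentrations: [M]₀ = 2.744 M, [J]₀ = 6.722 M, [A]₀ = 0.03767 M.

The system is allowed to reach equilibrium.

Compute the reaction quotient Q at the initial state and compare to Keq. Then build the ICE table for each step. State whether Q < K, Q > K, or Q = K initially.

Q₀ = 0.5538 vs Keq = 227.9 ⇒ Q<K, forward
Step 1:
                    M           J           A
  Initial       2.744       6.722     0.03767
  Change        -1.61        1.61      0.5367
  Equil         1.134       8.332      0.5744
  solve Keq expr → x = 0.5367; check Q = 227.9

Q₀ = 0.5538; Q < K (proceeds forward)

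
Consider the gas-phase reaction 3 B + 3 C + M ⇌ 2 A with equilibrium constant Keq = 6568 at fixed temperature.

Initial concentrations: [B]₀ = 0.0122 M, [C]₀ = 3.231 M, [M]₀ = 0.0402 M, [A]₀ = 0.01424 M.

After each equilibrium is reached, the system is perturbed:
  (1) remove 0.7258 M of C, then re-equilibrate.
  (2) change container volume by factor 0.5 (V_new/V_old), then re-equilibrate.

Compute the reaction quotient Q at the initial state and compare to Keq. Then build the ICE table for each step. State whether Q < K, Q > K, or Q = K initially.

Q₀ = 82.36; Q < K (proceeds forward)

Q₀ = 82.36 vs Keq = 6568 ⇒ Q<K, forward
Step 1:
                    B           C           M           A
  Initial      0.0122       3.231      0.0402     0.01424
  Change    -0.008554   -0.008554   -0.002851    0.005703
  Equil      0.003646       3.222     0.03735     0.01994
  solve Keq expr → x = 0.002851; check Q = 6568
Then remove 0.7258 M of C.
Step 2:
                    B           C           M           A
  Initial    0.003646       2.497     0.03735     0.01994
  Change   9.4552e-04  9.4552e-04  3.1517e-04 -6.3034e-04
  Equil      0.004591       2.498     0.03766     0.01931
  solve Keq expr → x = -3.1517e-04; check Q = 6568
Then change container volume by factor 0.5 (V_new/V_old).
Step 3:
                    B           C           M           A
  Initial    0.009182       4.995     0.07533     0.03863
  Change     -0.00606    -0.00606    -0.00202     0.00404
  Equil      0.003122       4.989     0.07331     0.04267
  solve Keq expr → x = 0.00202; check Q = 6568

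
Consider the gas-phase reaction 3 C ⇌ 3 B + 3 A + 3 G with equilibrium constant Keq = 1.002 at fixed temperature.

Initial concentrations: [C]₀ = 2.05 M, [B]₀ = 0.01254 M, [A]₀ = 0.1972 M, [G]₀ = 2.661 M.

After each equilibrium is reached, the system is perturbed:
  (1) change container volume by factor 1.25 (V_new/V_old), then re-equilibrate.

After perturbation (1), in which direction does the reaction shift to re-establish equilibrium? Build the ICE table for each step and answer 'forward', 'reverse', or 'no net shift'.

Q₀ = 3.3074e-08 vs Keq = 1.002 ⇒ Q<K, forward
Step 1:
                  C         B         A         G
  init         2.05   0.01254    0.1972     2.661
  Δ         -0.5763    0.5763    0.5763    0.5763
  eq          1.474    0.5889    0.7735     3.237
  solve Keq expr → x = 0.1921; check Q = 1.002
Then change container volume by factor 1.25 (V_new/V_old).
Step 2:
                  C         B         A         G
  init        1.179    0.4711    0.6188      2.59
  Δ        -0.09494   0.09494   0.09494   0.09494
  eq          1.084     0.566    0.7138     2.685
  solve Keq expr → x = 0.03165; check Q = 1.002

Direction: forward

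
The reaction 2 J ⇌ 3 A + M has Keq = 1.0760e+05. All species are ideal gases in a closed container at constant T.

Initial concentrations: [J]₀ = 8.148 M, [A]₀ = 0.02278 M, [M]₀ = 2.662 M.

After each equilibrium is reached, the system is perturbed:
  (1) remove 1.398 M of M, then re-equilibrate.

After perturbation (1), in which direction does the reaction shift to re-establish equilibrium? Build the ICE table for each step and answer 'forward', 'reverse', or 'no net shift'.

Q₀ = 4.7399e-07 vs Keq = 1.0760e+05 ⇒ Q<K, forward
Step 1:
                    J           A           M
  init          8.148     0.02278       2.662
  Δ            -7.832       11.75       3.916
  eq           0.3158       11.77       6.578
  solve Keq expr → x = 3.916; check Q = 1.0760e+05
Then remove 1.398 M of M.
Step 2:
                    J           A           M
  init         0.3158       11.77        5.18
  Δ          -0.03332     0.04997     0.01666
  eq           0.2825       11.82       5.197
  solve Keq expr → x = 0.01666; check Q = 1.0760e+05

Direction: forward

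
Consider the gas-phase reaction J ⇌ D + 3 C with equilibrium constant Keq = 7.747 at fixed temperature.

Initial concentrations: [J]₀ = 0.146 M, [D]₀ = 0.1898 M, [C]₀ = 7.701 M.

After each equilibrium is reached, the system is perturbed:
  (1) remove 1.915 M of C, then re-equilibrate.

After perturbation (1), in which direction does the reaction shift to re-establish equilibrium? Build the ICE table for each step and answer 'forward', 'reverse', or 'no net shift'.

Direction: forward

Q₀ = 593.7 vs Keq = 7.747 ⇒ Q>K, reverse
Step 1:
                  J         D         C
  Initial     0.146    0.1898     7.701
  Change     0.1828   -0.1828   -0.5485
  Equil      0.3288  0.006962     7.152
  solve Keq expr → x = -0.1828; check Q = 7.747
Then remove 1.915 M of C.
Step 2:
                  J         D         C
  Initial    0.3288  0.006962     5.237
  Change  -0.009943  0.009943   0.02983
  Equil      0.3189    0.0169     5.267
  solve Keq expr → x = 0.009943; check Q = 7.747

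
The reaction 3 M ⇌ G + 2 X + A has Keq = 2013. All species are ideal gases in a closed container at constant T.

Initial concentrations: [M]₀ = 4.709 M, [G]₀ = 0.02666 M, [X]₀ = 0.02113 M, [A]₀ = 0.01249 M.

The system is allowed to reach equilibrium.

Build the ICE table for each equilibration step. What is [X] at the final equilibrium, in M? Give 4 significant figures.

[X]_eq = 3.015 M

Q₀ = 1.4238e-09 vs Keq = 2013 ⇒ Q<K, forward
Step 1:
                   M          G          X          A
  init         4.709    0.02666    0.02113    0.01249
  Δ           -4.491      1.497      2.994      1.497
  eq          0.2182      1.524      3.015      1.509
  solve Keq expr → x = 1.497; check Q = 2013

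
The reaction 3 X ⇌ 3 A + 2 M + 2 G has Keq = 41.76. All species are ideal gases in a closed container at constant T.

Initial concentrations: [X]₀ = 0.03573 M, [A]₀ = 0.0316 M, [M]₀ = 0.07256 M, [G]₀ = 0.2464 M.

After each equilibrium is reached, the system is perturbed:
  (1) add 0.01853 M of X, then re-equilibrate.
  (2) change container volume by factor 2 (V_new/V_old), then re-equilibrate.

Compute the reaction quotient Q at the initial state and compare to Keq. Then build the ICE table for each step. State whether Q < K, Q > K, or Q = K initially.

Q₀ = 2.2113e-04; Q < K (proceeds forward)

Q₀ = 2.2113e-04 vs Keq = 41.76 ⇒ Q<K, forward
Step 1:
                  X         A         M         G
  I         0.03573    0.0316   0.07256    0.2464
  C        -0.03408   0.03408   0.02272   0.02272
  E        0.001646   0.06568   0.09528    0.2691
  solve Keq expr → x = 0.01136; check Q = 41.76
Then add 0.01853 M of X.
Step 2:
                  X         A         M         G
  I         0.02018   0.06568   0.09528    0.2691
  C        -0.01785   0.01785    0.0119    0.0119
  E        0.002331   0.08353    0.1072     0.281
  solve Keq expr → x = 0.005949; check Q = 41.76
Then change container volume by factor 2 (V_new/V_old).
Step 3:
                  X         A         M         G
  I        0.001165   0.04176   0.05359    0.1405
  C       -6.9149e-04 6.9149e-04 4.6100e-04 4.6100e-04
  E       4.7385e-04   0.04246   0.05405     0.141
  solve Keq expr → x = 2.3050e-04; check Q = 41.76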